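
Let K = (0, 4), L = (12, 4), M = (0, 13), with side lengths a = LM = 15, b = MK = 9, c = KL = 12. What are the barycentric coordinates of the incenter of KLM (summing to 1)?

The incenter has barycentric coordinates proportional to the opposite side lengths: (15 : 9 : 12).
Normalizing by 15+9+12 = 36 gives (5/12, 1/4, 1/3).

(5/12, 1/4, 1/3)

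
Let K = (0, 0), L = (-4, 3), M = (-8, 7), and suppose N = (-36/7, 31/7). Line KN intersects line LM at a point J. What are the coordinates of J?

Barycentric coordinates of N with respect to KLM: (2/7, 1/7, 4/7).
On side LM the K-coordinate is zero; dropping N's K-weight 2/7 and renormalizing the remaining 1/7 : 4/7 gives weights 1/5, 4/5 on L, M.
J = (1/5)·(-4, 3) + (4/5)·(-8, 7) = (-36/5, 31/5).

(-36/5, 31/5)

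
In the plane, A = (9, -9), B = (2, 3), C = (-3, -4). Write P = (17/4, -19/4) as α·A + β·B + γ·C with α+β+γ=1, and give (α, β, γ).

Signed area of the reference triangle: [ABC] = ½·(9·(3−(-4)) + 2·(-4−(-9)) + (-3)·(-9−3)) = ½·(63 + 10 + 36) = 109/2.
[PBC] = ½·((17/4)·(3−(-4)) + 2·(-4−(-19/4)) + (-3)·(-19/4−3)) = ½·(119/4 + 3/2 + 93/4) = 109/4, so the A-coordinate is (109/4)/(109/2) = 1/2.
[APC] = ½·(9·(-19/4−(-4)) + (17/4)·(-4−(-9)) + (-3)·(-9−(-19/4))) = ½·(-27/4 + 85/4 + 51/4) = 109/8, so the B-coordinate is 1/4.
[ABP] = ½·(9·(3−(-19/4)) + 2·(-19/4−(-9)) + (17/4)·(-9−3)) = ½·(279/4 + 17/2 − 51) = 109/8, so the C-coordinate is 1/4.

(1/2, 1/4, 1/4)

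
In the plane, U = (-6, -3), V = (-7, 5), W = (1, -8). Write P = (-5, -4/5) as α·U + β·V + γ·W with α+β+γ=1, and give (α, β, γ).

(2/5, 2/5, 1/5)

Signed area of the reference triangle: [UVW] = ½·((-6)·(5−(-8)) + (-7)·(-8−(-3)) + 1·(-3−5)) = ½·(-78 + 35 − 8) = -51/2.
[PVW] = ½·((-5)·(5−(-8)) + (-7)·(-8−(-4/5)) + 1·(-4/5−5)) = ½·(-65 + 252/5 − 29/5) = -51/5, so the U-coordinate is (-51/5)/(-51/2) = 2/5.
[UPW] = ½·((-6)·(-4/5−(-8)) + (-5)·(-8−(-3)) + 1·(-3−(-4/5))) = ½·(-216/5 + 25 − 11/5) = -51/5, so the V-coordinate is 2/5.
[UVP] = ½·((-6)·(5−(-4/5)) + (-7)·(-4/5−(-3)) + (-5)·(-3−5)) = ½·(-174/5 − 77/5 + 40) = -51/10, so the W-coordinate is 1/5.
Check: 2/5 + 2/5 + 1/5 = 1.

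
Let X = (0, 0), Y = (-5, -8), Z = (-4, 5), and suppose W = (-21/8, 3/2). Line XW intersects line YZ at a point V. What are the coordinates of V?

(-21/5, 12/5)

Barycentric coordinates of W with respect to XYZ: (3/8, 1/8, 1/2).
On side YZ the X-coordinate is zero; dropping W's X-weight 3/8 and renormalizing the remaining 1/8 : 1/2 gives weights 1/5, 4/5 on Y, Z.
V = (1/5)·(-5, -8) + (4/5)·(-4, 5) = (-21/5, 12/5).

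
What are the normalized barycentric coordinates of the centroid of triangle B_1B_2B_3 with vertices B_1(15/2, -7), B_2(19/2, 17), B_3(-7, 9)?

(1/3, 1/3, 1/3)

The centroid is the average of the vertices, so each weight is 1/3.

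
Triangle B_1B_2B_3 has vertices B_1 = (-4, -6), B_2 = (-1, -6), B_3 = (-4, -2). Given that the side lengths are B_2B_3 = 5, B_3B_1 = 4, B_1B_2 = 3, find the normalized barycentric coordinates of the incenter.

The incenter has barycentric coordinates proportional to the opposite side lengths: (5 : 4 : 3).
Normalizing by 5+4+3 = 12 gives (5/12, 1/3, 1/4).

(5/12, 1/3, 1/4)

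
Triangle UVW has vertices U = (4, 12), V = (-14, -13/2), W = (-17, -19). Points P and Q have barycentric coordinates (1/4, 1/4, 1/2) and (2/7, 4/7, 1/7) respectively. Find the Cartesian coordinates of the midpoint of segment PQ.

Barycentric coordinates of the midpoint are the average: (15/56, 23/56, 9/28).
Converting: (15/56)·U + (23/56)·V + (9/28)·W = (-71/7, -89/16).

(-71/7, -89/16)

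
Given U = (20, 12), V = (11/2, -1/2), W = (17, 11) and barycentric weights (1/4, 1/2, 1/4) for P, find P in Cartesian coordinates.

(12, 11/2)

P = (1/4)·U + (1/2)·V + (1/4)·W.
x-coordinate: (1/4)·20 + (1/2)·(11/2) + (1/4)·17 = 12.
y-coordinate: (1/4)·12 + (1/2)·(-1/2) + (1/4)·11 = 11/2.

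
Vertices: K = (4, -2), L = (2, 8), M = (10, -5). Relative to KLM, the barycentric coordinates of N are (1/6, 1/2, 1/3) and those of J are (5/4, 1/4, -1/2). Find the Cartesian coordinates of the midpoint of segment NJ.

Barycentric coordinates of the midpoint are the average: (17/24, 3/8, -1/12).
Converting: (17/24)·K + (3/8)·L + (-1/12)·M = (11/4, 2).

(11/4, 2)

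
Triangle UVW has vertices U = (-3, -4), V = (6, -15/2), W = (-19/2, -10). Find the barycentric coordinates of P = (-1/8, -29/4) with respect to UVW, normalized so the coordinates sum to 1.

(1/4, 1/2, 1/4)

Signed area of the reference triangle: [UVW] = ½·((-3)·(-15/2−(-10)) + 6·(-10−(-4)) + (-19/2)·(-4−(-15/2))) = ½·(-15/2 − 36 − 133/4) = -307/8.
[PVW] = ½·((-1/8)·(-15/2−(-10)) + 6·(-10−(-29/4)) + (-19/2)·(-29/4−(-15/2))) = ½·(-5/16 − 33/2 − 19/8) = -307/32, so the U-coordinate is (-307/32)/(-307/8) = 1/4.
[UPW] = ½·((-3)·(-29/4−(-10)) + (-1/8)·(-10−(-4)) + (-19/2)·(-4−(-29/4))) = ½·(-33/4 + 3/4 − 247/8) = -307/16, so the V-coordinate is 1/2.
[UVP] = ½·((-3)·(-15/2−(-29/4)) + 6·(-29/4−(-4)) + (-1/8)·(-4−(-15/2))) = ½·(3/4 − 39/2 − 7/16) = -307/32, so the W-coordinate is 1/4.
Check: 1/4 + 1/2 + 1/4 = 1.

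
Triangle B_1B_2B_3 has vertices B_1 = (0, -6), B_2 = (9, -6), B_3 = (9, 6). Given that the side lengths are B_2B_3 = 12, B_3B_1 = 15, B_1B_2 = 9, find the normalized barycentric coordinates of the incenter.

(1/3, 5/12, 1/4)

The incenter has barycentric coordinates proportional to the opposite side lengths: (12 : 15 : 9).
Normalizing by 12+15+9 = 36 gives (1/3, 5/12, 1/4).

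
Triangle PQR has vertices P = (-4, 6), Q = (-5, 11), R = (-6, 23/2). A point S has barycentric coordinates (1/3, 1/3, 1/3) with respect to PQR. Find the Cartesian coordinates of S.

S = (1/3)·P + (1/3)·Q + (1/3)·R.
x-coordinate: (1/3)·(-4) + (1/3)·(-5) + (1/3)·(-6) = -5.
y-coordinate: (1/3)·6 + (1/3)·11 + (1/3)·(23/2) = 19/2.

(-5, 19/2)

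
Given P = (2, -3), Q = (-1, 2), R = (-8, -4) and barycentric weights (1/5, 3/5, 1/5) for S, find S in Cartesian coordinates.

S = (1/5)·P + (3/5)·Q + (1/5)·R.
x-coordinate: (1/5)·2 + (3/5)·(-1) + (1/5)·(-8) = -9/5.
y-coordinate: (1/5)·(-3) + (3/5)·2 + (1/5)·(-4) = -1/5.

(-9/5, -1/5)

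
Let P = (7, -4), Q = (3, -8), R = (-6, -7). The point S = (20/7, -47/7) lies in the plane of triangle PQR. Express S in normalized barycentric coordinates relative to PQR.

Signed area of the reference triangle: [PQR] = ½·(7·(-8−(-7)) + 3·(-7−(-4)) + (-6)·(-4−(-8))) = ½·(-7 − 9 − 24) = -20.
[SQR] = ½·((20/7)·(-8−(-7)) + 3·(-7−(-47/7)) + (-6)·(-47/7−(-8))) = ½·(-20/7 − 6/7 − 54/7) = -40/7, so the P-coordinate is (-40/7)/(-20) = 2/7.
[PSR] = ½·(7·(-47/7−(-7)) + (20/7)·(-7−(-4)) + (-6)·(-4−(-47/7))) = ½·(2 − 60/7 − 114/7) = -80/7, so the Q-coordinate is 4/7.
[PQS] = ½·(7·(-8−(-47/7)) + 3·(-47/7−(-4)) + (20/7)·(-4−(-8))) = ½·(-9 − 57/7 + 80/7) = -20/7, so the R-coordinate is 1/7.
Check: 2/7 + 4/7 + 1/7 = 1.

(2/7, 4/7, 1/7)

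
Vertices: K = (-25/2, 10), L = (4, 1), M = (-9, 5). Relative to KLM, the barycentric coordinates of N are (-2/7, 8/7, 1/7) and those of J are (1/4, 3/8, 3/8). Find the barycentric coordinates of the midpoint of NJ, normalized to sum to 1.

(-1/56, 85/112, 29/112)

Since both coordinate triples sum to 1, the midpoint's barycentrics are the componentwise average.
(-2/7+1/4)/2 = -1/56; similarly 85/112 and 29/112.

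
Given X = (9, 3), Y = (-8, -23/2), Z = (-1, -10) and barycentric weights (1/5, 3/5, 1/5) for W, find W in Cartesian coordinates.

W = (1/5)·X + (3/5)·Y + (1/5)·Z.
x-coordinate: (1/5)·9 + (3/5)·(-8) + (1/5)·(-1) = -16/5.
y-coordinate: (1/5)·3 + (3/5)·(-23/2) + (1/5)·(-10) = -83/10.

(-16/5, -83/10)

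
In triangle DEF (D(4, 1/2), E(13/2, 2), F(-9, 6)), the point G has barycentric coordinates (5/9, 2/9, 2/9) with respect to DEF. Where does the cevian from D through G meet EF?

Line DG meets EF where the D-coordinate vanishes; zeroing G's D-weight and renormalizing leaves E, F-weights 2/9 : 2/9 → (1/2, 1/2).
So H = (1/2)·E + (1/2)·F = (-5/4, 4).

(-5/4, 4)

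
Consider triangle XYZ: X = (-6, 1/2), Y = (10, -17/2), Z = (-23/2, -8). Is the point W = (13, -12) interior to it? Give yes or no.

Barycentric coordinates of W: (-295/742, 921/742, 58/371).
The three coordinates are negative, positive, positive; a point is interior exactly when all three are positive.

no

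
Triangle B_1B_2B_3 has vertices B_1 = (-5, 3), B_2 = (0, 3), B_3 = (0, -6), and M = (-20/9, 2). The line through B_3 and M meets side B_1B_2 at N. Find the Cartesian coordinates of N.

Barycentric coordinates of M with respect to B_1B_2B_3: (4/9, 4/9, 1/9).
On side B_1B_2 the B_3-coordinate is zero; dropping M's B_3-weight 1/9 and renormalizing the remaining 4/9 : 4/9 gives weights 1/2, 1/2 on B_1, B_2.
N = (1/2)·(-5, 3) + (1/2)·(0, 3) = (-5/2, 3).

(-5/2, 3)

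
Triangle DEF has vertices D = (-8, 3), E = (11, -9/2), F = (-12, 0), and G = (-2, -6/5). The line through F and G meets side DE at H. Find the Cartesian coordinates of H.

(14/3, -2)

Barycentric coordinates of G with respect to DEF: (1/5, 2/5, 2/5).
On side DE the F-coordinate is zero; dropping G's F-weight 2/5 and renormalizing the remaining 1/5 : 2/5 gives weights 1/3, 2/3 on D, E.
H = (1/3)·(-8, 3) + (2/3)·(11, -9/2) = (14/3, -2).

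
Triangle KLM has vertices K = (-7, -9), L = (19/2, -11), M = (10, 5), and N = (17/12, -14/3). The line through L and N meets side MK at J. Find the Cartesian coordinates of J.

Barycentric coordinates of N with respect to KLM: (1/2, 1/6, 1/3).
On side MK the L-coordinate is zero; dropping N's L-weight 1/6 and renormalizing the remaining 1/3 : 1/2 gives weights 2/5, 3/5 on M, K.
J = (2/5)·(10, 5) + (3/5)·(-7, -9) = (-1/5, -17/5).

(-1/5, -17/5)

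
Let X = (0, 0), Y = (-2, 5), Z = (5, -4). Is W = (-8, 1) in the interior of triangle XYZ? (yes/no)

no

Barycentric coordinates of W: (82/17, -27/17, -38/17).
The three coordinates are positive, negative, negative; a point is interior exactly when all three are positive.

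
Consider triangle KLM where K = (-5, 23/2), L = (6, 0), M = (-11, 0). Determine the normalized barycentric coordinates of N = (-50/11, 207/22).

Signed area of the reference triangle: [KLM] = ½·((-5)·(0−0) + 6·(0−(23/2)) + (-11)·(23/2−0)) = ½·(0 − 69 − 253/2) = -391/4.
[NLM] = ½·((-50/11)·(0−0) + 6·(0−(207/22)) + (-11)·(207/22−0)) = ½·(0 − 621/11 − 207/2) = -3519/44, so the K-coordinate is (-3519/44)/(-391/4) = 9/11.
[KNM] = ½·((-5)·(207/22−0) + (-50/11)·(0−(23/2)) + (-11)·(23/2−(207/22))) = ½·(-1035/22 + 575/11 − 23) = -391/44, so the L-coordinate is 1/11.
[KLN] = ½·((-5)·(0−(207/22)) + 6·(207/22−(23/2)) + (-50/11)·(23/2−0)) = ½·(1035/22 − 138/11 − 575/11) = -391/44, so the M-coordinate is 1/11.

(9/11, 1/11, 1/11)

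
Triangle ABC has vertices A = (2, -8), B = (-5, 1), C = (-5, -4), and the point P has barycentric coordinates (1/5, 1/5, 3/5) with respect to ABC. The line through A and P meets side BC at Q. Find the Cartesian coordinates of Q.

Line AP meets BC where the A-coordinate vanishes; zeroing P's A-weight and renormalizing leaves B, C-weights 1/5 : 3/5 → (1/4, 3/4).
So Q = (1/4)·B + (3/4)·C = (-5, -11/4).

(-5, -11/4)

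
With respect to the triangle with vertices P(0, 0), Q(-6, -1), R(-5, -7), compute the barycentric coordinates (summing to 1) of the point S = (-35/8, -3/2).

(1/4, 5/8, 1/8)

Signed area of the reference triangle: [PQR] = ½·(0·(-1−(-7)) + (-6)·(-7−0) + (-5)·(0−(-1))) = ½·(0 + 42 − 5) = 37/2.
[SQR] = ½·((-35/8)·(-1−(-7)) + (-6)·(-7−(-3/2)) + (-5)·(-3/2−(-1))) = ½·(-105/4 + 33 + 5/2) = 37/8, so the P-coordinate is (37/8)/(37/2) = 1/4.
[PSR] = ½·(0·(-3/2−(-7)) + (-35/8)·(-7−0) + (-5)·(0−(-3/2))) = ½·(0 + 245/8 − 15/2) = 185/16, so the Q-coordinate is 5/8.
[PQS] = ½·(0·(-1−(-3/2)) + (-6)·(-3/2−0) + (-35/8)·(0−(-1))) = ½·(0 + 9 − 35/8) = 37/16, so the R-coordinate is 1/8.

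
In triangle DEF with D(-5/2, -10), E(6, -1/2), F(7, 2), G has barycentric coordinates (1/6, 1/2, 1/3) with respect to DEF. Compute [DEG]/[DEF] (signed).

1/3

The signed ratio [DEG]/[DEF] equals the barycentric coordinate of G at vertex F, which is 1/3.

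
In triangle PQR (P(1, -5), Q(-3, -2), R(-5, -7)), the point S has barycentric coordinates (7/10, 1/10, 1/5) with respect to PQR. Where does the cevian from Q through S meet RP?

(-1/3, -49/9)

Line QS meets RP where the Q-coordinate vanishes; zeroing S's Q-weight and renormalizing leaves R, P-weights 1/5 : 7/10 → (2/9, 7/9).
So T = (2/9)·R + (7/9)·P = (-1/3, -49/9).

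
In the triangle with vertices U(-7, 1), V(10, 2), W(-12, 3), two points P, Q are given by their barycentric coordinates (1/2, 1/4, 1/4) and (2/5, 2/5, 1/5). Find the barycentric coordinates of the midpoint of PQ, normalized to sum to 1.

(9/20, 13/40, 9/40)

Since both coordinate triples sum to 1, the midpoint's barycentrics are the componentwise average.
(1/2+2/5)/2 = 9/20; similarly 13/40 and 9/40.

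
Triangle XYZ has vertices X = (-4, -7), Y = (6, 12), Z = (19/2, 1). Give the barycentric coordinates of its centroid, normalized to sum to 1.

(1/3, 1/3, 1/3)

The centroid is the average of the vertices, so each weight is 1/3.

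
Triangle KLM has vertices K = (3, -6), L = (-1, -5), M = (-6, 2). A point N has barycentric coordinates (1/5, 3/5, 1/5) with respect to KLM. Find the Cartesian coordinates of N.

(-6/5, -19/5)

N = (1/5)·K + (3/5)·L + (1/5)·M.
x-coordinate: (1/5)·3 + (3/5)·(-1) + (1/5)·(-6) = -6/5.
y-coordinate: (1/5)·(-6) + (3/5)·(-5) + (1/5)·2 = -19/5.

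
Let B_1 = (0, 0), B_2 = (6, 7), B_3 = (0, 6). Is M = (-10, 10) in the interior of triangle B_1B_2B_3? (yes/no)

no

Barycentric coordinates of M: (-17/18, -5/3, 65/18).
The three coordinates are negative, negative, positive; a point is interior exactly when all three are positive.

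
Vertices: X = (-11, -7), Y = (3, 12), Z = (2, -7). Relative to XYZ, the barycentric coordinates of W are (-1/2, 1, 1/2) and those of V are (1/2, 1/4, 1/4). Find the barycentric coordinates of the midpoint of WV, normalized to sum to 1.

(0, 5/8, 3/8)

Since both coordinate triples sum to 1, the midpoint's barycentrics are the componentwise average.
(-1/2+1/2)/2 = 0; similarly 5/8 and 3/8.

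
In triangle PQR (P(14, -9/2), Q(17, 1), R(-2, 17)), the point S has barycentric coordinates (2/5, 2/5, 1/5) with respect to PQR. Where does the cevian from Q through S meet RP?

(26/3, 8/3)

Line QS meets RP where the Q-coordinate vanishes; zeroing S's Q-weight and renormalizing leaves R, P-weights 1/5 : 2/5 → (1/3, 2/3).
So T = (1/3)·R + (2/3)·P = (26/3, 8/3).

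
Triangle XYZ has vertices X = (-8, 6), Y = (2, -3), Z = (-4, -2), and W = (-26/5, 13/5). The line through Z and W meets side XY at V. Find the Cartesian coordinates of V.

Barycentric coordinates of W with respect to XYZ: (3/5, 1/5, 1/5).
On side XY the Z-coordinate is zero; dropping W's Z-weight 1/5 and renormalizing the remaining 3/5 : 1/5 gives weights 3/4, 1/4 on X, Y.
V = (3/4)·(-8, 6) + (1/4)·(2, -3) = (-11/2, 15/4).

(-11/2, 15/4)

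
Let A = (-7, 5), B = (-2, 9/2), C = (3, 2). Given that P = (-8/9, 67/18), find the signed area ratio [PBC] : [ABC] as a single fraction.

1/9

[ABC] = ½·((-7)·(9/2−2) + (-2)·(2−5) + 3·(5−(9/2))) = ½·(-35/2 + 6 + 3/2) = -5.
[PBC] = ½·((-8/9)·(9/2−2) + (-2)·(2−(67/18)) + 3·(67/18−(9/2))) = ½·(-20/9 + 31/9 − 7/3) = -5/9, so the ratio is (-5/9)/(-5) = 1/9.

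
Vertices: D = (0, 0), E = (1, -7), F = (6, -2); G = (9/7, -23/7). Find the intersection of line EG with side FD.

(3/2, -1/2)

Barycentric coordinates of G with respect to DEF: (3/7, 3/7, 1/7).
On side FD the E-coordinate is zero; dropping G's E-weight 3/7 and renormalizing the remaining 1/7 : 3/7 gives weights 1/4, 3/4 on F, D.
H = (1/4)·(6, -2) + (3/4)·(0, 0) = (3/2, -1/2).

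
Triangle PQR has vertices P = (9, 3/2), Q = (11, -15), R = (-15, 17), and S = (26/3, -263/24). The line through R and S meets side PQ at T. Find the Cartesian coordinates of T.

Barycentric coordinates of S with respect to PQR: (1/12, 5/6, 1/12).
On side PQ the R-coordinate is zero; dropping S's R-weight 1/12 and renormalizing the remaining 1/12 : 5/6 gives weights 1/11, 10/11 on P, Q.
T = (1/11)·(9, 3/2) + (10/11)·(11, -15) = (119/11, -27/2).

(119/11, -27/2)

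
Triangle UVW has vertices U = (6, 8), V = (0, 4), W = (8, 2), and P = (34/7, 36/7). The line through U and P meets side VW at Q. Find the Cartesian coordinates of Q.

Barycentric coordinates of P with respect to UVW: (3/7, 2/7, 2/7).
On side VW the U-coordinate is zero; dropping P's U-weight 3/7 and renormalizing the remaining 2/7 : 2/7 gives weights 1/2, 1/2 on V, W.
Q = (1/2)·(0, 4) + (1/2)·(8, 2) = (4, 3).

(4, 3)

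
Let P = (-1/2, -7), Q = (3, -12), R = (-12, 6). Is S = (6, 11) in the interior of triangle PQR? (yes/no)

Barycentric coordinates of S: (133/4, -583/24, -191/24).
The three coordinates are positive, negative, negative; a point is interior exactly when all three are positive.

no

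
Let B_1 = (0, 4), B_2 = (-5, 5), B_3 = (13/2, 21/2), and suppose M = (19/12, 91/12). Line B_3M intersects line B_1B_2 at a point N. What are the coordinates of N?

Barycentric coordinates of M with respect to B_1B_2B_3: (1/6, 1/3, 1/2).
On side B_1B_2 the B_3-coordinate is zero; dropping M's B_3-weight 1/2 and renormalizing the remaining 1/6 : 1/3 gives weights 1/3, 2/3 on B_1, B_2.
N = (1/3)·(0, 4) + (2/3)·(-5, 5) = (-10/3, 14/3).

(-10/3, 14/3)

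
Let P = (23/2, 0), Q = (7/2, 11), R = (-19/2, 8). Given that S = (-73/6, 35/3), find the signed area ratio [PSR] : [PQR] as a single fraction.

[PQR] = ½·((23/2)·(11−8) + (7/2)·(8−0) + (-19/2)·(0−11)) = ½·(69/2 + 28 + 209/2) = 167/2.
[PSR] = ½·((23/2)·(35/3−8) + (-73/6)·(8−0) + (-19/2)·(0−(35/3))) = ½·(253/6 − 292/3 + 665/6) = 167/6, so the ratio is (167/6)/(167/2) = 1/3.

1/3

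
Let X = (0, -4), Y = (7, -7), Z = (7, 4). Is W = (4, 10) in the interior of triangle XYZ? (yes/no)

Barycentric coordinates of W: (3/7, -6/7, 10/7).
The three coordinates are positive, negative, positive; a point is interior exactly when all three are positive.

no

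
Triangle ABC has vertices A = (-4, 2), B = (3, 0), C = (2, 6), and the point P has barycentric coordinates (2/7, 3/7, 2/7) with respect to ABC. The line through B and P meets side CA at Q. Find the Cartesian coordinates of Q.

(-1, 4)

Line BP meets CA where the B-coordinate vanishes; zeroing P's B-weight and renormalizing leaves C, A-weights 2/7 : 2/7 → (1/2, 1/2).
So Q = (1/2)·C + (1/2)·A = (-1, 4).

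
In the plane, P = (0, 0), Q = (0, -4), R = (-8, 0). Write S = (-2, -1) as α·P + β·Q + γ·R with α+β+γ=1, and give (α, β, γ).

Signed area of the reference triangle: [PQR] = ½·(0·(-4−0) + 0·(0−0) + (-8)·(0−(-4))) = ½·(0 + 0 − 32) = -16.
[SQR] = ½·((-2)·(-4−0) + 0·(0−(-1)) + (-8)·(-1−(-4))) = ½·(8 + 0 − 24) = -8, so the P-coordinate is (-8)/(-16) = 1/2.
[PSR] = ½·(0·(-1−0) + (-2)·(0−0) + (-8)·(0−(-1))) = ½·(0 + 0 − 8) = -4, so the Q-coordinate is 1/4.
[PQS] = ½·(0·(-4−(-1)) + 0·(-1−0) + (-2)·(0−(-4))) = ½·(0 + 0 − 8) = -4, so the R-coordinate is 1/4.

(1/2, 1/4, 1/4)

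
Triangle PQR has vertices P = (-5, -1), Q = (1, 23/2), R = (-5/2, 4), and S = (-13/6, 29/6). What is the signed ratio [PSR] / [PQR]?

1/3

[PQR] = ½·((-5)·(23/2−4) + 1·(4−(-1)) + (-5/2)·(-1−(23/2))) = ½·(-75/2 + 5 + 125/4) = -5/8.
[PSR] = ½·((-5)·(29/6−4) + (-13/6)·(4−(-1)) + (-5/2)·(-1−(29/6))) = ½·(-25/6 − 65/6 + 175/12) = -5/24, so the ratio is (-5/24)/(-5/8) = 1/3.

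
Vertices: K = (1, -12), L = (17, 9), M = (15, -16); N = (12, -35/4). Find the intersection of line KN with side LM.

Barycentric coordinates of N with respect to KLM: (1/4, 1/4, 1/2).
On side LM the K-coordinate is zero; dropping N's K-weight 1/4 and renormalizing the remaining 1/4 : 1/2 gives weights 1/3, 2/3 on L, M.
J = (1/3)·(17, 9) + (2/3)·(15, -16) = (47/3, -23/3).

(47/3, -23/3)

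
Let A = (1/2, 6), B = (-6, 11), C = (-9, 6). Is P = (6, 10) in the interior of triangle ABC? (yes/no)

Barycentric coordinates of P: (126/95, 4/5, -107/95).
The three coordinates are positive, positive, negative; a point is interior exactly when all three are positive.

no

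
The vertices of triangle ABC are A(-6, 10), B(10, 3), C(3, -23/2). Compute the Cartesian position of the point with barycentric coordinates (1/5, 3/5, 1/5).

(27/5, 3/2)

P = (1/5)·A + (3/5)·B + (1/5)·C.
x-coordinate: (1/5)·(-6) + (3/5)·10 + (1/5)·3 = 27/5.
y-coordinate: (1/5)·10 + (3/5)·3 + (1/5)·(-23/2) = 3/2.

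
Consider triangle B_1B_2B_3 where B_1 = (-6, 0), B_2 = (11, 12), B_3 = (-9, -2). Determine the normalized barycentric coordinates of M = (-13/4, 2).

(1/4, 1/4, 1/2)

Signed area of the reference triangle: [B_1B_2B_3] = ½·((-6)·(12−(-2)) + 11·(-2−0) + (-9)·(0−12)) = ½·(-84 − 22 + 108) = 1.
[MB_2B_3] = ½·((-13/4)·(12−(-2)) + 11·(-2−2) + (-9)·(2−12)) = ½·(-91/2 − 44 + 90) = 1/4, so the B_1-coordinate is (1/4)/1 = 1/4.
[B_1MB_3] = ½·((-6)·(2−(-2)) + (-13/4)·(-2−0) + (-9)·(0−2)) = ½·(-24 + 13/2 + 18) = 1/4, so the B_2-coordinate is 1/4.
[B_1B_2M] = ½·((-6)·(12−2) + 11·(2−0) + (-13/4)·(0−12)) = ½·(-60 + 22 + 39) = 1/2, so the B_3-coordinate is 1/2.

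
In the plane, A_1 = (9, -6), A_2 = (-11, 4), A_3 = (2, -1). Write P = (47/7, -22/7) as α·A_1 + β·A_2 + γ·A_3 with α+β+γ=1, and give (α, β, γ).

(1/7, -2/7, 8/7)

Signed area of the reference triangle: [A_1A_2A_3] = ½·(9·(4−(-1)) + (-11)·(-1−(-6)) + 2·(-6−4)) = ½·(45 − 55 − 20) = -15.
[PA_2A_3] = ½·((47/7)·(4−(-1)) + (-11)·(-1−(-22/7)) + 2·(-22/7−4)) = ½·(235/7 − 165/7 − 100/7) = -15/7, so the A_1-coordinate is (-15/7)/(-15) = 1/7.
[A_1PA_3] = ½·(9·(-22/7−(-1)) + (47/7)·(-1−(-6)) + 2·(-6−(-22/7))) = ½·(-135/7 + 235/7 − 40/7) = 30/7, so the A_2-coordinate is -2/7.
[A_1A_2P] = ½·(9·(4−(-22/7)) + (-11)·(-22/7−(-6)) + (47/7)·(-6−4)) = ½·(450/7 − 220/7 − 470/7) = -120/7, so the A_3-coordinate is 8/7.
Check: 1/7 − 2/7 + 8/7 = 1.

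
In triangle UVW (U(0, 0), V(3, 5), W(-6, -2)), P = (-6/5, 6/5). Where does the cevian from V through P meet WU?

Barycentric coordinates of P with respect to UVW: (1/5, 2/5, 2/5).
On side WU the V-coordinate is zero; dropping P's V-weight 2/5 and renormalizing the remaining 2/5 : 1/5 gives weights 2/3, 1/3 on W, U.
Q = (2/3)·(-6, -2) + (1/3)·(0, 0) = (-4, -4/3).

(-4, -4/3)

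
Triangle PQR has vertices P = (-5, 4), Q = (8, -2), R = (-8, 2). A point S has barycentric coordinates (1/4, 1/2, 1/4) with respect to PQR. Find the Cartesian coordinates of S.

S = (1/4)·P + (1/2)·Q + (1/4)·R.
x-coordinate: (1/4)·(-5) + (1/2)·8 + (1/4)·(-8) = 3/4.
y-coordinate: (1/4)·4 + (1/2)·(-2) + (1/4)·2 = 1/2.

(3/4, 1/2)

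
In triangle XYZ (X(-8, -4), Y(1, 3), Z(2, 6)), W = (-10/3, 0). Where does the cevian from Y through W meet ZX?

Barycentric coordinates of W with respect to XYZ: (1/2, 1/3, 1/6).
On side ZX the Y-coordinate is zero; dropping W's Y-weight 1/3 and renormalizing the remaining 1/6 : 1/2 gives weights 1/4, 3/4 on Z, X.
V = (1/4)·(2, 6) + (3/4)·(-8, -4) = (-11/2, -3/2).

(-11/2, -3/2)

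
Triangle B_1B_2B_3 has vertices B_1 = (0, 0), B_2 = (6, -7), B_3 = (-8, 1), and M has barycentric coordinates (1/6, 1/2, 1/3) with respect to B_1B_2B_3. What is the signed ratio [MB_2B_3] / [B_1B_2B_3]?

1/6

The signed ratio [MB_2B_3]/[B_1B_2B_3] equals the barycentric coordinate of M at vertex B_1, which is 1/6.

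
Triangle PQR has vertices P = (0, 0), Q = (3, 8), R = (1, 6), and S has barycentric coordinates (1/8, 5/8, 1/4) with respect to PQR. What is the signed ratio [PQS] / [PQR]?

The signed ratio [PQS]/[PQR] equals the barycentric coordinate of S at vertex R, which is 1/4.

1/4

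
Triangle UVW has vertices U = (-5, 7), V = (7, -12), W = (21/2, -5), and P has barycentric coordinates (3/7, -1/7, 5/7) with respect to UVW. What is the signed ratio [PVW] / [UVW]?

3/7

The signed ratio [PVW]/[UVW] equals the barycentric coordinate of P at vertex U, which is 3/7.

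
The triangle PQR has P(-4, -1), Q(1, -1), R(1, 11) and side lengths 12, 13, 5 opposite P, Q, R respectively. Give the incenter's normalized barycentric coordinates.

(2/5, 13/30, 1/6)

The incenter has barycentric coordinates proportional to the opposite side lengths: (12 : 13 : 5).
Normalizing by 12+13+5 = 30 gives (2/5, 13/30, 1/6).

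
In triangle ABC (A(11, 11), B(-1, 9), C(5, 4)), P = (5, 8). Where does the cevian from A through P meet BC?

Barycentric coordinates of P with respect to ABC: (1/3, 1/3, 1/3).
On side BC the A-coordinate is zero; dropping P's A-weight 1/3 and renormalizing the remaining 1/3 : 1/3 gives weights 1/2, 1/2 on B, C.
Q = (1/2)·(-1, 9) + (1/2)·(5, 4) = (2, 13/2).

(2, 13/2)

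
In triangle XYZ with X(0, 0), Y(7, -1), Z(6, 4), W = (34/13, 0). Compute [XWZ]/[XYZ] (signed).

4/13

[XYZ] = ½·(0·(-1−4) + 7·(4−0) + 6·(0−(-1))) = ½·(0 + 28 + 6) = 17.
[XWZ] = ½·(0·(0−4) + (34/13)·(4−0) + 6·(0−0)) = ½·(0 + 136/13 + 0) = 68/13, so the ratio is (68/13)/17 = 4/13.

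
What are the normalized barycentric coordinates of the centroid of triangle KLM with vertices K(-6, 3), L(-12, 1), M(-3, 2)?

The centroid is the average of the vertices, so each weight is 1/3.

(1/3, 1/3, 1/3)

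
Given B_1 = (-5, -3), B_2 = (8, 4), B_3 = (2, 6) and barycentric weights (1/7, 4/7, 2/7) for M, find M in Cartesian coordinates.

M = (1/7)·B_1 + (4/7)·B_2 + (2/7)·B_3.
x-coordinate: (1/7)·(-5) + (4/7)·8 + (2/7)·2 = 31/7.
y-coordinate: (1/7)·(-3) + (4/7)·4 + (2/7)·6 = 25/7.

(31/7, 25/7)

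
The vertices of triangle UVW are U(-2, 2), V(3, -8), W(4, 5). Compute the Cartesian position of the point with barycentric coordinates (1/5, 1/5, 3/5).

P = (1/5)·U + (1/5)·V + (3/5)·W.
x-coordinate: (1/5)·(-2) + (1/5)·3 + (3/5)·4 = 13/5.
y-coordinate: (1/5)·2 + (1/5)·(-8) + (3/5)·5 = 9/5.

(13/5, 9/5)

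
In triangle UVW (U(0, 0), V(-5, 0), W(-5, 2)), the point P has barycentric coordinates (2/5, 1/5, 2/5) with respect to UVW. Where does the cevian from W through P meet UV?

(-5/3, 0)

Line WP meets UV where the W-coordinate vanishes; zeroing P's W-weight and renormalizing leaves U, V-weights 2/5 : 1/5 → (2/3, 1/3).
So Q = (2/3)·U + (1/3)·V = (-5/3, 0).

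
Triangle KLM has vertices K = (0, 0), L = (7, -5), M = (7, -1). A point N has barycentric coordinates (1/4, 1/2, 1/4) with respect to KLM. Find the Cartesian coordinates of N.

(21/4, -11/4)

N = (1/4)·K + (1/2)·L + (1/4)·M.
x-coordinate: (1/4)·0 + (1/2)·7 + (1/4)·7 = 21/4.
y-coordinate: (1/4)·0 + (1/2)·(-5) + (1/4)·(-1) = -11/4.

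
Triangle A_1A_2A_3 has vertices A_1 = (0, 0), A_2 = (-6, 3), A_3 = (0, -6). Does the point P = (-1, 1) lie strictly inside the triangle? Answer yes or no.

no

Barycentric coordinates of P: (11/12, 1/6, -1/12).
The three coordinates are positive, positive, negative; a point is interior exactly when all three are positive.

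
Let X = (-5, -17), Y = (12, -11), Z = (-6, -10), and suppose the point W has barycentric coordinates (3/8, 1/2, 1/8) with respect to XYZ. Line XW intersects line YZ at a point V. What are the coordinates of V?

Line XW meets YZ where the X-coordinate vanishes; zeroing W's X-weight and renormalizing leaves Y, Z-weights 1/2 : 1/8 → (4/5, 1/5).
So V = (4/5)·Y + (1/5)·Z = (42/5, -54/5).

(42/5, -54/5)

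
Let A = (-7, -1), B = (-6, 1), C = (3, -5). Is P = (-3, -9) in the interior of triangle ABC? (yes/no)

Barycentric coordinates of P: (3, -8/3, 2/3).
The three coordinates are positive, negative, positive; a point is interior exactly when all three are positive.

no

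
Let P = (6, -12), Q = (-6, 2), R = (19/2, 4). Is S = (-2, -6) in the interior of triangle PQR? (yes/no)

Barycentric coordinates of S: (132/241, 149/241, -40/241).
The three coordinates are positive, positive, negative; a point is interior exactly when all three are positive.

no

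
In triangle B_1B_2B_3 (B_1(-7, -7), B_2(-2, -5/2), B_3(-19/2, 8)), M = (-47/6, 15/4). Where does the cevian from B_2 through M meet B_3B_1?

Barycentric coordinates of M with respect to B_1B_2B_3: (1/6, 1/6, 2/3).
On side B_3B_1 the B_2-coordinate is zero; dropping M's B_2-weight 1/6 and renormalizing the remaining 2/3 : 1/6 gives weights 4/5, 1/5 on B_3, B_1.
N = (4/5)·(-19/2, 8) + (1/5)·(-7, -7) = (-9, 5).

(-9, 5)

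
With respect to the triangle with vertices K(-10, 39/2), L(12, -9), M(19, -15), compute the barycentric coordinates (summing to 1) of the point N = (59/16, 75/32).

Signed area of the reference triangle: [KLM] = ½·((-10)·(-9−(-15)) + 12·(-15−(39/2)) + 19·(39/2−(-9))) = ½·(-60 − 414 + 1083/2) = 135/4.
[NLM] = ½·((59/16)·(-9−(-15)) + 12·(-15−(75/32)) + 19·(75/32−(-9))) = ½·(177/8 − 1665/8 + 6897/32) = 945/64, so the K-coordinate is (945/64)/(135/4) = 7/16.
[KNM] = ½·((-10)·(75/32−(-15)) + (59/16)·(-15−(39/2)) + 19·(39/2−(75/32))) = ½·(-2775/16 − 4071/32 + 10431/32) = 405/32, so the L-coordinate is 3/8.
[KLN] = ½·((-10)·(-9−(75/32)) + 12·(75/32−(39/2)) + (59/16)·(39/2−(-9))) = ½·(1815/16 − 1647/8 + 3363/32) = 405/64, so the M-coordinate is 3/16.
Check: 7/16 + 3/8 + 3/16 = 1.

(7/16, 3/8, 3/16)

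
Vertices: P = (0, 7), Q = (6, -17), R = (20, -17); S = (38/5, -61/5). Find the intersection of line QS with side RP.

(10, -5)

Barycentric coordinates of S with respect to PQR: (1/5, 3/5, 1/5).
On side RP the Q-coordinate is zero; dropping S's Q-weight 3/5 and renormalizing the remaining 1/5 : 1/5 gives weights 1/2, 1/2 on R, P.
T = (1/2)·(20, -17) + (1/2)·(0, 7) = (10, -5).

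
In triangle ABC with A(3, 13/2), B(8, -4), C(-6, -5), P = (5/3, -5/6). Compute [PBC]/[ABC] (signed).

1/3

[ABC] = ½·(3·(-4−(-5)) + 8·(-5−(13/2)) + (-6)·(13/2−(-4))) = ½·(3 − 92 − 63) = -76.
[PBC] = ½·((5/3)·(-4−(-5)) + 8·(-5−(-5/6)) + (-6)·(-5/6−(-4))) = ½·(5/3 − 100/3 − 19) = -76/3, so the ratio is (-76/3)/(-76) = 1/3.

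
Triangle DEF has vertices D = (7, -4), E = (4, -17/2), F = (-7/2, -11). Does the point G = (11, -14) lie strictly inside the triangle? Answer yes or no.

Barycentric coordinates of G: (-47/21, 76/15, -64/35).
The three coordinates are negative, positive, negative; a point is interior exactly when all three are positive.

no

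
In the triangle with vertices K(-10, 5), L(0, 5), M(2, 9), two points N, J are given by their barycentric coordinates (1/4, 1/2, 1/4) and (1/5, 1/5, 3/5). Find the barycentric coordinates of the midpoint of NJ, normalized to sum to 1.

Since both coordinate triples sum to 1, the midpoint's barycentrics are the componentwise average.
(1/4+1/5)/2 = 9/40; similarly 7/20 and 17/40.

(9/40, 7/20, 17/40)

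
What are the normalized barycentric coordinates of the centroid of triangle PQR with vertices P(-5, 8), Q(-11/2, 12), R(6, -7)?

The centroid is the average of the vertices, so each weight is 1/3.

(1/3, 1/3, 1/3)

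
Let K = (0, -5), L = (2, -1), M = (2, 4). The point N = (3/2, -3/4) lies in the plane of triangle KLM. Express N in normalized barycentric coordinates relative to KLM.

(1/4, 1/2, 1/4)

Signed area of the reference triangle: [KLM] = ½·(0·(-1−4) + 2·(4−(-5)) + 2·(-5−(-1))) = ½·(0 + 18 − 8) = 5.
[NLM] = ½·((3/2)·(-1−4) + 2·(4−(-3/4)) + 2·(-3/4−(-1))) = ½·(-15/2 + 19/2 + 1/2) = 5/4, so the K-coordinate is (5/4)/5 = 1/4.
[KNM] = ½·(0·(-3/4−4) + (3/2)·(4−(-5)) + 2·(-5−(-3/4))) = ½·(0 + 27/2 − 17/2) = 5/2, so the L-coordinate is 1/2.
[KLN] = ½·(0·(-1−(-3/4)) + 2·(-3/4−(-5)) + (3/2)·(-5−(-1))) = ½·(0 + 17/2 − 6) = 5/4, so the M-coordinate is 1/4.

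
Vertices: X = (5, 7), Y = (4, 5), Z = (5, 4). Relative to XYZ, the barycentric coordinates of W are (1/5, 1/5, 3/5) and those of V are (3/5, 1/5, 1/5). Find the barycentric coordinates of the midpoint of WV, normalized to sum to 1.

(2/5, 1/5, 2/5)

Since both coordinate triples sum to 1, the midpoint's barycentrics are the componentwise average.
(1/5+3/5)/2 = 2/5; similarly 1/5 and 2/5.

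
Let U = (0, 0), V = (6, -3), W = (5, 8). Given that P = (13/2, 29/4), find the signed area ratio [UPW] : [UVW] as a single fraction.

1/4

[UVW] = ½·(0·(-3−8) + 6·(8−0) + 5·(0−(-3))) = ½·(0 + 48 + 15) = 63/2.
[UPW] = ½·(0·(29/4−8) + (13/2)·(8−0) + 5·(0−(29/4))) = ½·(0 + 52 − 145/4) = 63/8, so the ratio is (63/8)/(63/2) = 1/4.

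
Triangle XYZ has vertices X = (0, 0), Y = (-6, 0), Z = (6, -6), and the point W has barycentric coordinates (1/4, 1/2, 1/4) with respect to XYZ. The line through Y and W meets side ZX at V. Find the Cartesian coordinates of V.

(3, -3)

Line YW meets ZX where the Y-coordinate vanishes; zeroing W's Y-weight and renormalizing leaves Z, X-weights 1/4 : 1/4 → (1/2, 1/2).
So V = (1/2)·Z + (1/2)·X = (3, -3).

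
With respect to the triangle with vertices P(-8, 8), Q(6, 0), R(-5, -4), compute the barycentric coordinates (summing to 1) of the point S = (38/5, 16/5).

(1/5, 6/5, -2/5)

Signed area of the reference triangle: [PQR] = ½·((-8)·(0−(-4)) + 6·(-4−8) + (-5)·(8−0)) = ½·(-32 − 72 − 40) = -72.
[SQR] = ½·((38/5)·(0−(-4)) + 6·(-4−(16/5)) + (-5)·(16/5−0)) = ½·(152/5 − 216/5 − 16) = -72/5, so the P-coordinate is (-72/5)/(-72) = 1/5.
[PSR] = ½·((-8)·(16/5−(-4)) + (38/5)·(-4−8) + (-5)·(8−(16/5))) = ½·(-288/5 − 456/5 − 24) = -432/5, so the Q-coordinate is 6/5.
[PQS] = ½·((-8)·(0−(16/5)) + 6·(16/5−8) + (38/5)·(8−0)) = ½·(128/5 − 144/5 + 304/5) = 144/5, so the R-coordinate is -2/5.
Check: 1/5 + 6/5 − 2/5 = 1.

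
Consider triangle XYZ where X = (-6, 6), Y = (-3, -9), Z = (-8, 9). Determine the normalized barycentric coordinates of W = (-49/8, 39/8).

Signed area of the reference triangle: [XYZ] = ½·((-6)·(-9−9) + (-3)·(9−6) + (-8)·(6−(-9))) = ½·(108 − 9 − 120) = -21/2.
[WYZ] = ½·((-49/8)·(-9−9) + (-3)·(9−(39/8)) + (-8)·(39/8−(-9))) = ½·(441/4 − 99/8 − 111) = -105/16, so the X-coordinate is (-105/16)/(-21/2) = 5/8.
[XWZ] = ½·((-6)·(39/8−9) + (-49/8)·(9−6) + (-8)·(6−(39/8))) = ½·(99/4 − 147/8 − 9) = -21/16, so the Y-coordinate is 1/8.
[XYW] = ½·((-6)·(-9−(39/8)) + (-3)·(39/8−6) + (-49/8)·(6−(-9))) = ½·(333/4 + 27/8 − 735/8) = -21/8, so the Z-coordinate is 1/4.
Check: 5/8 + 1/8 + 1/4 = 1.

(5/8, 1/8, 1/4)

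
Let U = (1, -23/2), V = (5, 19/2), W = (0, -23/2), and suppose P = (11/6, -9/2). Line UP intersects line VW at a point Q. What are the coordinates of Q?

(2, -31/10)

Barycentric coordinates of P with respect to UVW: (1/6, 1/3, 1/2).
On side VW the U-coordinate is zero; dropping P's U-weight 1/6 and renormalizing the remaining 1/3 : 1/2 gives weights 2/5, 3/5 on V, W.
Q = (2/5)·(5, 19/2) + (3/5)·(0, -23/2) = (2, -31/10).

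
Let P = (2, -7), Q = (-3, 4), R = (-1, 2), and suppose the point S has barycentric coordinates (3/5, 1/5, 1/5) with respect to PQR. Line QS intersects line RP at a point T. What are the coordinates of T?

Line QS meets RP where the Q-coordinate vanishes; zeroing S's Q-weight and renormalizing leaves R, P-weights 1/5 : 3/5 → (1/4, 3/4).
So T = (1/4)·R + (3/4)·P = (5/4, -19/4).

(5/4, -19/4)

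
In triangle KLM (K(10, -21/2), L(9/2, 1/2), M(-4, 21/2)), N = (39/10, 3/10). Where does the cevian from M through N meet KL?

Barycentric coordinates of N with respect to KLM: (1/5, 3/5, 1/5).
On side KL the M-coordinate is zero; dropping N's M-weight 1/5 and renormalizing the remaining 1/5 : 3/5 gives weights 1/4, 3/4 on K, L.
J = (1/4)·(10, -21/2) + (3/4)·(9/2, 1/2) = (47/8, -9/4).

(47/8, -9/4)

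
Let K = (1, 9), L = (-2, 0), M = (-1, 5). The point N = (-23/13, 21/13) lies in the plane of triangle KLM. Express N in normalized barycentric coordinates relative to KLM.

Signed area of the reference triangle: [KLM] = ½·(1·(0−5) + (-2)·(5−9) + (-1)·(9−0)) = ½·(-5 + 8 − 9) = -3.
[NLM] = ½·((-23/13)·(0−5) + (-2)·(5−(21/13)) + (-1)·(21/13−0)) = ½·(115/13 − 88/13 − 21/13) = 3/13, so the K-coordinate is (3/13)/(-3) = -1/13.
[KNM] = ½·(1·(21/13−5) + (-23/13)·(5−9) + (-1)·(9−(21/13))) = ½·(-44/13 + 92/13 − 96/13) = -24/13, so the L-coordinate is 8/13.
[KLN] = ½·(1·(0−(21/13)) + (-2)·(21/13−9) + (-23/13)·(9−0)) = ½·(-21/13 + 192/13 − 207/13) = -18/13, so the M-coordinate is 6/13.

(-1/13, 8/13, 6/13)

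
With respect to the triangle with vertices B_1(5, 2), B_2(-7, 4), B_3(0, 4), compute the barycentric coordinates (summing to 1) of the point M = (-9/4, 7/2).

(1/4, 1/2, 1/4)

Signed area of the reference triangle: [B_1B_2B_3] = ½·(5·(4−4) + (-7)·(4−2) + 0·(2−4)) = ½·(0 − 14 + 0) = -7.
[MB_2B_3] = ½·((-9/4)·(4−4) + (-7)·(4−(7/2)) + 0·(7/2−4)) = ½·(0 − 7/2 + 0) = -7/4, so the B_1-coordinate is (-7/4)/(-7) = 1/4.
[B_1MB_3] = ½·(5·(7/2−4) + (-9/4)·(4−2) + 0·(2−(7/2))) = ½·(-5/2 − 9/2 + 0) = -7/2, so the B_2-coordinate is 1/2.
[B_1B_2M] = ½·(5·(4−(7/2)) + (-7)·(7/2−2) + (-9/4)·(2−4)) = ½·(5/2 − 21/2 + 9/2) = -7/4, so the B_3-coordinate is 1/4.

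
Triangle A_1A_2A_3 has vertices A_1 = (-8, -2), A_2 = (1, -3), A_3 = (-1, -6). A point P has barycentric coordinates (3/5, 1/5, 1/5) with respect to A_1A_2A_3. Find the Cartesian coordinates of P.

(-24/5, -3)

P = (3/5)·A_1 + (1/5)·A_2 + (1/5)·A_3.
x-coordinate: (3/5)·(-8) + (1/5)·1 + (1/5)·(-1) = -24/5.
y-coordinate: (3/5)·(-2) + (1/5)·(-3) + (1/5)·(-6) = -3.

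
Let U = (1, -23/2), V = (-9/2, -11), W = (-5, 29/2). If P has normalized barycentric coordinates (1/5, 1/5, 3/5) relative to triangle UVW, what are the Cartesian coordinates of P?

P = (1/5)·U + (1/5)·V + (3/5)·W.
x-coordinate: (1/5)·1 + (1/5)·(-9/2) + (3/5)·(-5) = -37/10.
y-coordinate: (1/5)·(-23/2) + (1/5)·(-11) + (3/5)·(29/2) = 21/5.

(-37/10, 21/5)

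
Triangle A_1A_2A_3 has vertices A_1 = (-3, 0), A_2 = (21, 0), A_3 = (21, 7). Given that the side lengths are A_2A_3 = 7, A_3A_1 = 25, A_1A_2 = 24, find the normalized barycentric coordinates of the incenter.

(1/8, 25/56, 3/7)

The incenter has barycentric coordinates proportional to the opposite side lengths: (7 : 25 : 24).
Normalizing by 7+25+24 = 56 gives (1/8, 25/56, 3/7).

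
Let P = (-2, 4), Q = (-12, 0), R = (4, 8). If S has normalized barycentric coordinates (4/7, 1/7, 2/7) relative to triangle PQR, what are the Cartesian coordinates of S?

S = (4/7)·P + (1/7)·Q + (2/7)·R.
x-coordinate: (4/7)·(-2) + (1/7)·(-12) + (2/7)·4 = -12/7.
y-coordinate: (4/7)·4 + (1/7)·0 + (2/7)·8 = 32/7.

(-12/7, 32/7)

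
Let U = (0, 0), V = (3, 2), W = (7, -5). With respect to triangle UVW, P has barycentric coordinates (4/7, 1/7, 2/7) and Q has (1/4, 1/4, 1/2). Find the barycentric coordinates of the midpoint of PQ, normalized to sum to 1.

Since both coordinate triples sum to 1, the midpoint's barycentrics are the componentwise average.
(4/7+1/4)/2 = 23/56; similarly 11/56 and 11/28.

(23/56, 11/56, 11/28)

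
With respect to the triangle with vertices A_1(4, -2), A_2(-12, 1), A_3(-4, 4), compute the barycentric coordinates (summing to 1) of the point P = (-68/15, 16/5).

Signed area of the reference triangle: [A_1A_2A_3] = ½·(4·(1−4) + (-12)·(4−(-2)) + (-4)·(-2−1)) = ½·(-12 − 72 + 12) = -36.
[PA_2A_3] = ½·((-68/15)·(1−4) + (-12)·(4−(16/5)) + (-4)·(16/5−1)) = ½·(68/5 − 48/5 − 44/5) = -12/5, so the A_1-coordinate is (-12/5)/(-36) = 1/15.
[A_1PA_3] = ½·(4·(16/5−4) + (-68/15)·(4−(-2)) + (-4)·(-2−(16/5))) = ½·(-16/5 − 136/5 + 104/5) = -24/5, so the A_2-coordinate is 2/15.
[A_1A_2P] = ½·(4·(1−(16/5)) + (-12)·(16/5−(-2)) + (-68/15)·(-2−1)) = ½·(-44/5 − 312/5 + 68/5) = -144/5, so the A_3-coordinate is 4/5.
Check: 1/15 + 2/15 + 4/5 = 1.

(1/15, 2/15, 4/5)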